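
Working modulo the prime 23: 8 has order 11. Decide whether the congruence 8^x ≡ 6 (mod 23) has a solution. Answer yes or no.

yes

⟨8⟩ has order 11; its elements mod 23 are {1, 2, 3, 4, 6, 8, 9, 12, 13, 16, 18}.
6 is in this set.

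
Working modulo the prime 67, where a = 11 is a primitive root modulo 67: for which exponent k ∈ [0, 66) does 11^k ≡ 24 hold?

60

Baby-step giant-step with m = ceil(sqrt(66)) = 9.
Baby table (11^j mod 67 for j=0..8):
  0:1  1:11  2:54  3:58  4:35  5:50  6:14  7:20
  8:19
Giant step factor: 11^(-9) ≡ 42 (mod 67).
Scan 24·42^i mod 67 for i = 0, 1, …:
  i=0: 24   i=1: 3   i=2: 59   i=3: 66
  i=4: 25   i=5: 45   i=6: 14
Match at i=6, j=6: k = 6·9 + 6 = 60.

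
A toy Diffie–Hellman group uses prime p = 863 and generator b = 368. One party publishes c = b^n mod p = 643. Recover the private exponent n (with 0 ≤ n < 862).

209

Baby-step giant-step with m = ceil(sqrt(862)) = 30.
Baby table (368^j mod 863 for j=0..29):
  0:1  1:368  2:796  3:371  4:174  5:170  6:424  7:692
  8:71  9:238  10:421  11:451  12:272  13:851  14:762  15:804
  16:726  17:501  18:549  19:90  20:326  21:11  22:596  23:126
  24:629  25:188  26:144  27:349  28:708  29:781
Giant step factor: 368^(-30) ≡ 744 (mod 863).
Scan 643·744^i mod 863 for i = 0, 1, …:
  i=0: 643   i=1: 290   i=2: 10   i=3: 536
  i=4: 78   i=5: 211   i=6: 781
Match at i=6, j=29: n = 6·30 + 29 = 209.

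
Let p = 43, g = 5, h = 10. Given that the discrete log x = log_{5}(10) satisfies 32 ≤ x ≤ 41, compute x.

34

Compute 5^32 mod 43 = 9, then multiply by 5 repeatedly:
  5^32=9  5^33=2  5^34=10
Found 10 at exponent 34.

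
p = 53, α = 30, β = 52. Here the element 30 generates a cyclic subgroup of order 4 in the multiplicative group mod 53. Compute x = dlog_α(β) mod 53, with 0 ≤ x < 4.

2

Successive powers of 30 modulo 53:
  30^0=1  30^1=30  30^2=52
So 30^2 ≡ 52 (mod 53), giving x = 2.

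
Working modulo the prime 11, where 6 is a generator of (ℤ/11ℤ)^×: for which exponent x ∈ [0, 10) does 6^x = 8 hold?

7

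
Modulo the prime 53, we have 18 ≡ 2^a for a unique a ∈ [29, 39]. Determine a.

35

Compute 2^29 mod 53 = 45, then multiply by 2 repeatedly:
  2^29=45  2^30=37  2^31=21  2^32=42  2^33=31
  2^34=9  2^35=18
Found 18 at exponent 35.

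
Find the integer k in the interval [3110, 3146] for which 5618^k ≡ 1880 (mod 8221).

Compute 5618^3110 mod 8221 = 5883, then multiply by 5618 repeatedly:
  5618^3110=5883  5618^3111=2274  5618^3112=8119  5618^3113=2434  5618^3114=2689
  5618^3115=4825  5618^3116=2213  5618^3117=2482  5618^3118=1060  5618^3119=3076
  5618^3120=426  5618^3121=957  5618^3122=8113  5618^3123=1610  5618^3124=1880
Found 1880 at exponent 3124.

3124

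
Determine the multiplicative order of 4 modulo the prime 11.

5

The order of 4 must divide p − 1 = 10 = 2 · 5.
Divisors: 1, 2, 5, 10.
Check each in increasing order: 4^1 ≡ 4;  4^2 ≡ 5;  4^5 ≡ 1.
Smallest exponent giving 1 is 5.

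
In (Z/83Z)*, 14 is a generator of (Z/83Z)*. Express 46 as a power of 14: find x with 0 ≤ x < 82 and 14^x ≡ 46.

25

Successive powers of 14 modulo 83:
  14^0=1  14^1=14  14^2=30  14^3=5  14^4=70  14^5=67
  14^6=25  14^7=18  14^8=3  14^9=42  14^10=7  14^11=15
  14^12=44  14^13=35  14^14=75  14^15=54  14^16=9  14^17=43
  14^18=21  14^19=45  14^20=49  14^21=22  14^22=59  14^23=79
  14^24=27  14^25=46
So 14^25 ≡ 46 (mod 83), giving x = 25.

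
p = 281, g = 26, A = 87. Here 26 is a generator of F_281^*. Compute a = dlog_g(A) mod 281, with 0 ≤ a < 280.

81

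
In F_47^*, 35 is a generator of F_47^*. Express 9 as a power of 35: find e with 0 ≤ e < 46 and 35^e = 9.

Baby-step giant-step with m = ceil(sqrt(46)) = 7.
Baby table (35^j mod 47 for j=0..6):
  0:1  1:35  2:3  3:11  4:9  5:33  6:27
Giant step factor: 35^(-7) ≡ 19 (mod 47).
Scan 9·19^i mod 47 for i = 0, 1, …:
  i=0: 9
Match at i=0, j=4: e = 0·7 + 4 = 4.

4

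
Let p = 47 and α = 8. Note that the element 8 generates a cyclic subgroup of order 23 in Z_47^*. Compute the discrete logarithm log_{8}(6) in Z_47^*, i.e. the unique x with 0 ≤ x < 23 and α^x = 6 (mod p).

Successive powers of 8 modulo 47:
  8^0=1  8^1=8  8^2=17  8^3=42  8^4=7  8^5=9
  8^6=25  8^7=12  8^8=2  8^9=16  8^10=34  8^11=37
  8^12=14  8^13=18  8^14=3  8^15=24  8^16=4  8^17=32
  8^18=21  8^19=27  8^20=28  8^21=36  8^22=6
So 8^22 ≡ 6 (mod 47), giving x = 22.

22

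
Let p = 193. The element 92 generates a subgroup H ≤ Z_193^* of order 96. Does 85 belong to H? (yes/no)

yes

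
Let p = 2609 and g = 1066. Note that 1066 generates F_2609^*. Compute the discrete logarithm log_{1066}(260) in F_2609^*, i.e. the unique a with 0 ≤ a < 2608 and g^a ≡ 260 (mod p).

1108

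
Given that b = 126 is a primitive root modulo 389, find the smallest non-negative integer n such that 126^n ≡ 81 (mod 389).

40

Baby-step giant-step with m = ceil(sqrt(388)) = 20.
Baby table (126^j mod 389 for j=0..19):
  0:1  1:126  2:316  3:138  4:272  5:40  6:372  7:192
  8:74  9:377  10:44  11:98  12:289  13:237  14:298  15:204
  16:30  17:279  18:144  19:250
Giant step factor: 126^(-20) ≡ 216 (mod 389).
Scan 81·216^i mod 389 for i = 0, 1, …:
  i=0: 81   i=1: 380   i=2: 1
Match at i=2, j=0: n = 2·20 + 0 = 40.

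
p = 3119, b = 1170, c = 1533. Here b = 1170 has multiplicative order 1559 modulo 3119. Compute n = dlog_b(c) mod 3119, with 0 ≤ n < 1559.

1357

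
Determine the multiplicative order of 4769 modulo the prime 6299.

The order of 4769 must divide p − 1 = 6298 = 2 · 47 · 67.
Divisors: 1, 2, 47, 67, 94, 134, 3149, 6298.
Check each in increasing order: 4769^1 ≡ 4769;  4769^2 ≡ 3971;  4769^47 ≡ 3404;  4769^67 ≡ 4049;  4769^94 ≡ 3355;  4769^134 ≡ 4403;  4769^3149 ≡ 1.
Smallest exponent giving 1 is 3149.

3149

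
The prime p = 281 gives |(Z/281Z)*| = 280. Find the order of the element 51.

The order of 51 must divide p − 1 = 280 = 2^3 · 5 · 7.
Divisors: 1, 2, 4, 5, 7, 8, 10, 14, 20, 28, 35, 40, 56, 70, 140, 280.
Check each in increasing order: 51^1 ≡ 51;  51^2 ≡ 72;  51^4 ≡ 126;  51^5 ≡ 244;  51^7 ≡ 146;  51^8 ≡ 140;  51^10 ≡ 245;  51^14 ≡ 241;  51^20 ≡ 172;  51^28 ≡ 195;  51^35 ≡ 89;  51^40 ≡ 79;  51^56 ≡ 90;  51^70 ≡ 53;  51^140 ≡ 280;  51^280 ≡ 1.
Smallest exponent giving 1 is 280.

280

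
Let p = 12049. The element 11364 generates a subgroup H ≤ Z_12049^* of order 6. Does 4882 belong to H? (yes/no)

no

4882 ∈ ⟨11364⟩ iff 4882^6 ≡ 1 (mod 12049), since |⟨11364⟩| = 6.
4882^6 mod 12049 = 4851.
Since 4851 ≠ 1, 4882 does not lie in the subgroup.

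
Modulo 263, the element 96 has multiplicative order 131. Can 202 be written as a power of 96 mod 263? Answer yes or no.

no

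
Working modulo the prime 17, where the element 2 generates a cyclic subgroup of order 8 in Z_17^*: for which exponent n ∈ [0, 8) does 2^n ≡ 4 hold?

2

Successive powers of 2 modulo 17:
  2^0=1  2^1=2  2^2=4
So 2^2 ≡ 4 (mod 17), giving n = 2.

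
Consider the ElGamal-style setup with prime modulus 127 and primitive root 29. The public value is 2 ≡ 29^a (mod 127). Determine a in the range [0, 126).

72

Baby-step giant-step with m = ceil(sqrt(126)) = 12.
Baby table (29^j mod 127 for j=0..11):
  0:1  1:29  2:79  3:5  4:18  5:14  6:25  7:90
  8:70  9:125  10:69  11:96
Giant step factor: 29^(-12) ≡ 38 (mod 127).
Scan 2·38^i mod 127 for i = 0, 1, …:
  i=0: 2   i=1: 76   i=2: 94   i=3: 16
  i=4: 100   i=5: 117   i=6: 1
Match at i=6, j=0: a = 6·12 + 0 = 72.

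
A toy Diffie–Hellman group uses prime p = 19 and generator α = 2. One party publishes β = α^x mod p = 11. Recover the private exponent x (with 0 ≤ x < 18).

12

Successive powers of 2 modulo 19:
  2^0=1  2^1=2  2^2=4  2^3=8  2^4=16  2^5=13
  2^6=7  2^7=14  2^8=9  2^9=18  2^10=17  2^11=15
  2^12=11
So 2^12 ≡ 11 (mod 19), giving x = 12.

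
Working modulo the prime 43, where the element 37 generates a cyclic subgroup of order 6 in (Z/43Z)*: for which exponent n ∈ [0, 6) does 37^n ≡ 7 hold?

5

Successive powers of 37 modulo 43:
  37^0=1  37^1=37  37^2=36  37^3=42  37^4=6  37^5=7
So 37^5 ≡ 7 (mod 43), giving n = 5.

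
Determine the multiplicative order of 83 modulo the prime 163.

81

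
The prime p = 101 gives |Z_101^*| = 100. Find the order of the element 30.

50

The order of 30 must divide p − 1 = 100 = 2^2 · 5^2.
Divisors: 1, 2, 4, 5, 10, 20, 25, 50, 100.
Check each in increasing order: 30^1 ≡ 30;  30^2 ≡ 92;  30^4 ≡ 81;  30^5 ≡ 6;  30^10 ≡ 36;  30^20 ≡ 84;  30^25 ≡ 100;  30^50 ≡ 1.
Smallest exponent giving 1 is 50.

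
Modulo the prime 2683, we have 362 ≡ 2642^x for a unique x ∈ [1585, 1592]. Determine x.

Compute 2642^1585 mod 2683 = 197, then multiply by 2642 repeatedly:
  2642^1585=197  2642^1586=2655  2642^1587=1148  2642^1588=1226  2642^1589=711
  2642^1590=362
Found 362 at exponent 1590.

1590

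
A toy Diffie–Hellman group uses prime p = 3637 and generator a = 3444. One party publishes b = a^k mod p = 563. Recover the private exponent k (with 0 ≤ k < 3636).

Baby-step giant-step with m = ceil(sqrt(3636)) = 61.
Baby table (3444^j mod 3637 for j=0..60):
  0:1  1:3444  2:879  3:1292  4:1597  5:924  6:3518  7:1145
  8:872  9:2643  10:2718  11:2791  12:3250  13:1951  14:1705  15:1902
  16:251  17:2475  18:2409  19:599  20:777  21:2793  22:2864  23:72
  24:652  25:1459  26:2099  27:2237  28:1062  29:2343  30:2426  31:955
  32:1172  33:2935  34:917  35:1232  36:2266  37:2739  38:2375  39:3524
  40:3624  41:2509  42:3121  43:1389  44:1061  45:2536  46:1547  47:3300
  48:3212  49:2011  50:1036  51:87  52:1394  53:96  54:3294  55:733
  56:374  57:558  58:1416  59:3124  60:810
Giant step factor: 3444^(-61) ≡ 477 (mod 3637).
Scan 563·477^i mod 3637 for i = 0, 1, …:
  i=0: 563   i=1: 3050   i=2: 50   i=3: 2028
  i=4: 3551   i=5: 2622   i=6: 3203   i=7: 291
  i=8: 601   i=9: 2991     …   i=54: 1257
  i=55: 3121
Match at i=55, j=42: k = 55·61 + 42 = 3397.

3397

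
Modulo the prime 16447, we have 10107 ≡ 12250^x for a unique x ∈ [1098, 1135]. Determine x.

1132

Compute 12250^1098 mod 16447 = 11689, then multiply by 12250 repeatedly:
  12250^1098=11689  12250^1099=2668  12250^1100=2811  12250^1101=11179  12250^1102=5028
  12250^1103=15432  12250^1104=182  12250^1105=9155  12250^1106=13104  12250^1107=1280
  12250^1108=6009  12250^1109=9925  12250^1110=5026  12250^1111=7379  12250^1112=38
  12250^1113=4984  12250^1114=2736  12250^1115=13461  12250^1116=16075  12250^1117=15266
  12250^1118=6110  12250^1119=13650  12250^1120=12298  12250^1121=12427  12250^1122=13765
  12250^1123=6606  12250^1124=4260  12250^1125=15116  12250^1126=10674  12250^1127=2850
  12250^1128=11966  12250^1129=7836  12250^1130=6308  12250^1131=4994  12250^1132=10107
Found 10107 at exponent 1132.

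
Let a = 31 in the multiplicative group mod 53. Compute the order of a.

52

The order of 31 must divide p − 1 = 52 = 2^2 · 13.
Divisors: 1, 2, 4, 13, 26, 52.
Check each in increasing order: 31^1 ≡ 31;  31^2 ≡ 7;  31^4 ≡ 49;  31^13 ≡ 30;  31^26 ≡ 52;  31^52 ≡ 1.
Smallest exponent giving 1 is 52.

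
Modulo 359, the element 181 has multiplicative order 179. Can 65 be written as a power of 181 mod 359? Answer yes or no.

65 ∈ ⟨181⟩ iff 65^179 ≡ 1 (mod 359), since |⟨181⟩| = 179.
65^179 mod 359 = 358.
Since 358 ≠ 1, 65 does not lie in the subgroup.

no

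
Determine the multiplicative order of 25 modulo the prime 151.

75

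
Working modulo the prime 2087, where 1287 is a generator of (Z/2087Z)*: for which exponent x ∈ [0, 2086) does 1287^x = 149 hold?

936

Baby-step giant-step with m = ceil(sqrt(2086)) = 46.
Baby table (1287^j mod 2087 for j=0..45):
  0:1  1:1287  2:1378  3:1623  4:1801  5:1317  6:335  7:1223
  8:403  9:1085  10:192  11:838  12:1614  13:653  14:1437  15:337
  16:1710  17:1072  18:157  19:1707  20:1385  21:197  22:1012  23:156
  24:420  25:7  26:661  27:1298  28:926  29:85  30:871  31:258
  32:213  33:734  34:1334  35:1344  36:1692  37:863  38:397  39:1711
  40:272  41:1535  42:1243  43:1099  44:1514  45:1347
Giant step factor: 1287^(-46) ≡ 846 (mod 2087).
Scan 149·846^i mod 2087 for i = 0, 1, …:
  i=0: 149   i=1: 834   i=2: 158   i=3: 100
  i=4: 1120   i=5: 22   i=6: 1916   i=7: 1424
  i=8: 505   i=9: 1482     …   i=19: 1867
  i=20: 1710
Match at i=20, j=16: x = 20·46 + 16 = 936.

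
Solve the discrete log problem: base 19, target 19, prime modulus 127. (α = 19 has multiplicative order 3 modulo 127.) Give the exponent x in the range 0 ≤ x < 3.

1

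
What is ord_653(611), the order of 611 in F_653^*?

The order of 611 must divide p − 1 = 652 = 2^2 · 163.
Divisors: 1, 2, 4, 163, 326, 652.
Check each in increasing order: 611^1 ≡ 611;  611^2 ≡ 458;  611^4 ≡ 151;  611^163 ≡ 652;  611^326 ≡ 1.
Smallest exponent giving 1 is 326.

326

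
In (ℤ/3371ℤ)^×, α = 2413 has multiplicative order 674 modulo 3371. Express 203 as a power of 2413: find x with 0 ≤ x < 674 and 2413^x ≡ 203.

281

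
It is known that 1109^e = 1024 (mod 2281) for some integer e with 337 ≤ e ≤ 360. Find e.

360

Compute 1109^337 mod 2281 = 1787, then multiply by 1109 repeatedly:
  1109^337=1787  1109^338=1875  1109^339=1384  1109^340=2024  1109^341=112
  1109^342=1034  1109^343=1644  1109^344=677  1109^345=344  1109^346=569
  1109^347=1465  1109^348=613  1109^349=79  1109^350=933  1109^351=1404
  1109^352=1394  1109^353=1709  1109^354=2051  1109^355=402  1109^356=1023
  1109^357=850  1109^358=597  1109^359=583  1109^360=1024
Found 1024 at exponent 360.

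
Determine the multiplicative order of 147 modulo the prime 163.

The order of 147 must divide p − 1 = 162 = 2 · 3^4.
Divisors: 1, 2, 3, 6, 9, 18, 27, 54, 81, 162.
Check each in increasing order: 147^1 ≡ 147;  147^2 ≡ 93;  147^3 ≡ 142;  147^6 ≡ 115;  147^9 ≡ 30;  147^18 ≡ 85;  147^27 ≡ 105;  147^54 ≡ 104;  147^81 ≡ 162;  147^162 ≡ 1.
Smallest exponent giving 1 is 162.

162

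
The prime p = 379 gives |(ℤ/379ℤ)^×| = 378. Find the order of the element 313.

189

The order of 313 must divide p − 1 = 378 = 2 · 3^3 · 7.
Divisors: 1, 2, 3, 6, 7, 9, 14, 18, 21, 27, 42, 54, 63, 126, 189, 378.
Check each in increasing order: 313^1 ≡ 313;  313^2 ≡ 187;  313^3 ≡ 165;  313^6 ≡ 316;  313^7 ≡ 368;  313^9 ≡ 217;  313^14 ≡ 121;  313^18 ≡ 93;  313^21 ≡ 185;  313^27 ≡ 94;  313^42 ≡ 115;  313^54 ≡ 119;  313^63 ≡ 51;  313^126 ≡ 327;  313^189 ≡ 1.
Smallest exponent giving 1 is 189.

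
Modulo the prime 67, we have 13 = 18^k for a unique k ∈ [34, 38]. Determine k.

Compute 18^34 mod 67 = 49, then multiply by 18 repeatedly:
  18^34=49  18^35=11  18^36=64  18^37=13
Found 13 at exponent 37.

37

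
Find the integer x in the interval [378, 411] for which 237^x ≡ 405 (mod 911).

Compute 237^378 mod 911 = 383, then multiply by 237 repeatedly:
  237^378=383  237^379=582  237^380=373  237^381=34  237^382=770
  237^383=290  237^384=405
Found 405 at exponent 384.

384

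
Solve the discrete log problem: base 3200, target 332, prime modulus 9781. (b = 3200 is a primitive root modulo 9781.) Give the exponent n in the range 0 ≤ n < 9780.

1236

Baby-step giant-step with m = ceil(sqrt(9780)) = 99.
Baby table (3200^j mod 9781 for j=0..98):
  0:1  1:3200  2:9074  3:6792  4:1018  5:527  6:4068  7:8870
  8:9319  9:8312  10:3861  11:1797  12:8953  13:1051  14:8317  15:299
  16:8043  17:3789  18:6141  19:1171  20:1077  21:3488  22:1479  23:8577
  24:914  25:281  26:9129  27:6734  28:1257  29:2409  30:1372  31:8512
  32:8096  33:7112  34:7794  35:9031  36:6126  37:2076  38:1901  39:9199
  40:5771  41:672  42:8361  43:4165  44:6278  45:9207  46:2028  47:4797
  48:4011  49:2528  50:713  51:2627  52:4521  53:1101  54:2040  55:4073
  56:5308  57:5784  58:3148  59:8951  60:4432  61:9731  62:6277  63:6007
  64:2735  65:7786  66:2993  67:2001  68:6426  69:3538  70:4983  71:2570
  72:7960  73:2276  74:6136  75:4733  76:4612  77:8652  78:6170  79:5942
  80:136  81:4836  82:1658  83:4298  84:1514  85:3205  86:5512  87:3257
  88:5635  89:5617  90:6703  91:9648  92:4764  93:6002  94:6297  95:1540
  96:8157  97:6692  98:3791
Giant step factor: 3200^(-99) ≡ 6588 (mod 9781).
Scan 332·6588^i mod 9781 for i = 0, 1, …:
  i=0: 332   i=1: 6053   i=2: 27   i=3: 1818
  i=4: 5040   i=5: 6806   i=6: 1824   i=7: 5444
  i=8: 7926   i=9: 5510   i=10: 2589   i=11: 8049
  i=12: 4011
Match at i=12, j=48: n = 12·99 + 48 = 1236.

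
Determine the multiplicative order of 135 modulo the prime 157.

12

The order of 135 must divide p − 1 = 156 = 2^2 · 3 · 13.
Divisors: 1, 2, 3, 4, 6, 12, 13, 26, 39, 52, 78, 156.
Check each in increasing order: 135^1 ≡ 135;  135^2 ≡ 13;  135^3 ≡ 28;  135^4 ≡ 12;  135^6 ≡ 156;  135^12 ≡ 1.
Smallest exponent giving 1 is 12.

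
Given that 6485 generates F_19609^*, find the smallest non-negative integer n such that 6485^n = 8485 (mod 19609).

Baby-step giant-step with m = ceil(sqrt(19608)) = 141.
Baby table (6485^j mod 19609 for j=0..140):
  0:1  1:6485  2:13529  3:4899  4:3435  5:151  6:18394  7:3543
  8:14216  9:8851  10:3192  11:12625  12:5550  13:9235  14:3089  15:11376
  16:4302  17:14472  18:2246  19:15432  20:11793  21:2505  22:8673  23:5793
  24:16370  25:15933  26:5684  27:15429  28:11947  29:1136  30:13585  31:15097
  32:15917  33:19578  34:14664  35:11999  36:5003  37:11169  38:14928  39:18056
  40:7821  41:10311  42:145  43:18702  44:805  45:4431  46:7850  47:2286
  48:306  49:3901  50:2375  51:8810  52:11833  53:6988  54:781  55:5663
  56:16507  57:2364  58:15911  59:277  60:11926  61:2214  62:4002  63:10263
  64:2609  65:16407  66:961  67:16032  68:602  69:1779  70:6723  71:7848
  72:8925  73:12466  74:13712  75:15114  76:8508  77:14263  78:19511  79:11567
  80:7570  81:10123  82:16332  83:4811  84:1416  85:5748  86:18680  87:15007
  88:928  89:17726  90:5152  91:16593  92:11022  93:2865  94:9802  95:13201
  96:15200  97:17166  98:1217  99:9427  100:12842  101:947  102:3678  103:7286
  104:11629  105:17460  106:5734  107:6326  108:2082  109:10778  110:8854  111:3038
  112:13994  113:638  114:19540  115:3542  116:7731  117:14931  118:17902  119:9190
  120:5399  121:10450  122:19155  123:16769  124:15060  125:11280  126:9230  127:9882
  128:2558  129:19025  130:16906  131:1491  132:1898  133:13687  134:9861  135:3636
  136:9442  137:12072  138:7792  139:18336  140:19593
Giant step factor: 6485^(-141) ≡ 7425 (mod 19609).
Scan 8485·7425^i mod 19609 for i = 0, 1, …:
  i=0: 8485   i=1: 17017   i=2: 10438   i=3: 7382
  i=4: 4195   i=5: 8783   i=6: 13850   i=7: 6654
  i=8: 10879   i=9: 7104     …   i=129: 7101
  i=130: 15933
Match at i=130, j=25: n = 130·141 + 25 = 18355.

18355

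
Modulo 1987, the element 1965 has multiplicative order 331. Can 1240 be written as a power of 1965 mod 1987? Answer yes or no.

yes

1240 ∈ ⟨1965⟩ iff 1240^331 ≡ 1 (mod 1987), since |⟨1965⟩| = 331.
1240^331 mod 1987 = 1.
Since 1 = 1, 1240 lies in the subgroup.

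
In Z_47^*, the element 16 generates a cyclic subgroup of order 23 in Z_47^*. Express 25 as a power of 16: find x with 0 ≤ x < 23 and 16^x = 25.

16

Successive powers of 16 modulo 47:
  16^0=1  16^1=16  16^2=21  16^3=7  16^4=18  16^5=6
  16^6=2  16^7=32  16^8=42  16^9=14  16^10=36  16^11=12
  16^12=4  16^13=17  16^14=37  16^15=28  16^16=25
So 16^16 ≡ 25 (mod 47), giving x = 16.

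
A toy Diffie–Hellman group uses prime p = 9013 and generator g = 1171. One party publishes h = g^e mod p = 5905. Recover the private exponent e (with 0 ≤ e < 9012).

7939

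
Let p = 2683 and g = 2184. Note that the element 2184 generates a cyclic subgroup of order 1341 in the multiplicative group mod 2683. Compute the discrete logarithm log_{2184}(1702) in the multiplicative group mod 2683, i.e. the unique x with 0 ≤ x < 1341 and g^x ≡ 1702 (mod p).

213

Baby-step giant-step with m = ceil(sqrt(1341)) = 37.
Baby table (2184^j mod 2683 for j=0..36):
  0:1  1:2184  2:2165  3:914  4:24  5:1439  6:983  7:472
  8:576  9:2340  10:2128  11:596  12:409  13:2500  14:95  15:889
  16:1767  17:974  18:2280  19:2555  20:2163  21:1912  22:1060  23:2294
  24:935  25:277  26:1293  27:1396  28:976  29:1282  30:1519  31:1308
  32:1960  33:1255  34:1577  35:1879  36:1429
Giant step factor: 2184^(-37) ≡ 1715 (mod 2683).
Scan 1702·1715^i mod 2683 for i = 0, 1, …:
  i=0: 1702   i=1: 2509   i=2: 2086   i=3: 1051
  i=4: 2172   i=5: 976
Match at i=5, j=28: x = 5·37 + 28 = 213.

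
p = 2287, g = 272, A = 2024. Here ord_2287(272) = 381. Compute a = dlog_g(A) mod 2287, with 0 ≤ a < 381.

213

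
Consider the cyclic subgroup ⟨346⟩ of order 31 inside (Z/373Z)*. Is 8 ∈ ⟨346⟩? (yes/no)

no

8 ∈ ⟨346⟩ iff 8^31 ≡ 1 (mod 373), since |⟨346⟩| = 31.
8^31 mod 373 = 104.
Since 104 ≠ 1, 8 does not lie in the subgroup.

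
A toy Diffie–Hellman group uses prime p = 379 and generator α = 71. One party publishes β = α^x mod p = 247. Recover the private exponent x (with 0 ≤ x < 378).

289

Baby-step giant-step with m = ceil(sqrt(378)) = 20.
Baby table (71^j mod 379 for j=0..19):
  0:1  1:71  2:114  3:135  4:110  5:230  6:33  7:69
  8:351  9:286  10:219  11:10  12:331  13:3  14:213  15:342
  16:26  17:330  18:311  19:99
Giant step factor: 71^(-20) ≡ 130 (mod 379).
Scan 247·130^i mod 379 for i = 0, 1, …:
  i=0: 247   i=1: 274   i=2: 373   i=3: 357
  i=4: 172   i=5: 378   i=6: 249   i=7: 155
  i=8: 63   i=9: 231     …   i=13: 78
  i=14: 286
Match at i=14, j=9: x = 14·20 + 9 = 289.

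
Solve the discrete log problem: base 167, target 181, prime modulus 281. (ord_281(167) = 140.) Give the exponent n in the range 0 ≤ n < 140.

60

Baby-step giant-step with m = ceil(sqrt(140)) = 12.
Baby table (167^j mod 281 for j=0..11):
  0:1  1:167  2:70  3:169  4:123  5:28  6:180  7:274
  8:236  9:72  10:222  11:263
Giant step factor: 167^(-12) ≡ 162 (mod 281).
Scan 181·162^i mod 281 for i = 0, 1, …:
  i=0: 181   i=1: 98   i=2: 140   i=3: 200
  i=4: 85   i=5: 1
Match at i=5, j=0: n = 5·12 + 0 = 60.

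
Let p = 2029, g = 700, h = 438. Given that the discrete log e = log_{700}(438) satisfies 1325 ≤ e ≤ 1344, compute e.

1344

Compute 700^1325 mod 2029 = 1163, then multiply by 700 repeatedly:
  700^1325=1163  700^1326=471  700^1327=1002  700^1328=1395  700^1329=551
  700^1330=190  700^1331=1115  700^1332=1364  700^1333=1170  700^1334=1313
  700^1335=1992  700^1336=477  700^1337=1144  700^1338=1374  700^1339=54
  700^1340=1278  700^1341=1840  700^1342=1614  700^1343=1676  700^1344=438
Found 438 at exponent 1344.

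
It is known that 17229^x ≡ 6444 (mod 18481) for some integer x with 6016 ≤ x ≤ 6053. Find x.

Compute 17229^6016 mod 18481 = 18103, then multiply by 17229 repeatedly:
  17229^6016=18103  17229^6017=11231  17229^6018=2829  17229^6019=6444
Found 6444 at exponent 6019.

6019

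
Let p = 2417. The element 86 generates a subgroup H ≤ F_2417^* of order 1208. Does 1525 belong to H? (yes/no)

no

1525 ∈ ⟨86⟩ iff 1525^1208 ≡ 1 (mod 2417), since |⟨86⟩| = 1208.
1525^1208 mod 2417 = 2416.
Since 2416 ≠ 1, 1525 does not lie in the subgroup.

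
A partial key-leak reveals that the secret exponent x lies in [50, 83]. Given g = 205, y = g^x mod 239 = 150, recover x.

60

Compute 205^50 mod 239 = 31, then multiply by 205 repeatedly:
  205^50=31  205^51=141  205^52=225  205^53=237  205^54=68
  205^55=78  205^56=216  205^57=65  205^58=180  205^59=94
  205^60=150
Found 150 at exponent 60.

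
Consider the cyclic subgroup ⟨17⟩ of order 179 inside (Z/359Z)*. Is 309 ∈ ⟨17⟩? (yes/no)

no

309 ∈ ⟨17⟩ iff 309^179 ≡ 1 (mod 359), since |⟨17⟩| = 179.
309^179 mod 359 = 358.
Since 358 ≠ 1, 309 does not lie in the subgroup.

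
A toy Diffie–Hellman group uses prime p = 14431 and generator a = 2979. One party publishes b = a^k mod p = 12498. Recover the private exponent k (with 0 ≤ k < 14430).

5571

Baby-step giant-step with m = ceil(sqrt(14430)) = 121.
Baby table (2979^j mod 14431 for j=0..120):
  0:1  1:2979  2:13807  3:2703  4:14170  5:1755  6:4123  7:1636
  8:10397  9:3737  10:6222  11:5934  12:13842  13:5951  14:6761  15:9774
  16:9419  17:5337  18:10392  19:3273  20:9342  21:6850  22:716  23:11607
  24:577  25:1594  26:727  27:1083  28:8144  29:2465  30:12287  31:5957
  32:10204  33:6030  34:11206  35:3771  36:6491  37:13580  38:4727  39:11508
  40:8707  41:5646  42:7319  43:12491  44:7571  45:12787  46:9064  47:1255
  48:1016  49:10585  50:980  51:4358  52:9013  53:8067  54:3978  55:2611
  56:14291  57:1439  58:774  59:11217  60:7678  61:14058  62:20  63:1856
  64:1951  65:10767  66:9211  67:6238  68:10305  69:3858  70:5906  71:2585
  72:8992  73:3232  74:2651  75:3572  76:5341  77:7877  78:777  79:5723
  80:5806  81:7736  82:13668  83:7121  84:14320  85:1244  86:11540  87:3018
  88:109  89:7229  90:4139  91:6007  92:413  93:3692  94:2046  95:5152
  96:7655  97:3265  98:14372  99:11842  100:7954  101:13695  102:968  103:11903
  104:2070  105:4493  106:7110  107:10413  108:8108  109:10669  110:5889  111:9666
  112:5169  113:574  114:7088  115:2599  116:7405  117:8927  118:11631  119:14349
  120:1049
Giant step factor: 2979^(-121) ≡ 10361 (mod 14431).
Scan 12498·10361^i mod 14431 for i = 0, 1, …:
  i=0: 12498   i=1: 2415   i=2: 12892   i=3: 676
  i=4: 5001   i=5: 8071   i=6: 10417   i=7: 1088
  i=8: 2157   i=9: 9489     …   i=45: 10158
  i=46: 1755
Match at i=46, j=5: k = 46·121 + 5 = 5571.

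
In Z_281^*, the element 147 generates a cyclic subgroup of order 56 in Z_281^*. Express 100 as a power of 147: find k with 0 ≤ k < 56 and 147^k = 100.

Baby-step giant-step with m = ceil(sqrt(56)) = 8.
Baby table (147^j mod 281 for j=0..7):
  0:1  1:147  2:253  3:99  4:222  5:38  6:247  7:60
Giant step factor: 147^(-8) ≡ 165 (mod 281).
Scan 100·165^i mod 281 for i = 0, 1, …:
  i=0: 100   i=1: 202   i=2: 172   i=3: 280
  i=4: 116   i=5: 32   i=6: 222
Match at i=6, j=4: k = 6·8 + 4 = 52.

52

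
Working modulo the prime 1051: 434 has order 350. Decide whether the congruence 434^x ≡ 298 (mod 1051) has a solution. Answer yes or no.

298 ∈ ⟨434⟩ iff 298^350 ≡ 1 (mod 1051), since |⟨434⟩| = 350.
298^350 mod 1051 = 180.
Since 180 ≠ 1, 298 does not lie in the subgroup.

no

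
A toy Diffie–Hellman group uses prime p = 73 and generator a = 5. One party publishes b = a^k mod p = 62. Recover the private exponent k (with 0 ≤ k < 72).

19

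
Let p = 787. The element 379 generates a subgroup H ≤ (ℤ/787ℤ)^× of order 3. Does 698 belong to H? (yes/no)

698 ∈ ⟨379⟩ iff 698^3 ≡ 1 (mod 787), since |⟨379⟩| = 3.
698^3 mod 787 = 183.
Since 183 ≠ 1, 698 does not lie in the subgroup.

no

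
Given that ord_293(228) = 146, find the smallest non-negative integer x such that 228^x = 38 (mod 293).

48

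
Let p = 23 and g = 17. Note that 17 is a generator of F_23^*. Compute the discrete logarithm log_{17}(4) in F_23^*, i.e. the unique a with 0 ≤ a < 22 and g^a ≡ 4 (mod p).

10

Successive powers of 17 modulo 23:
  17^0=1  17^1=17  17^2=13  17^3=14  17^4=8  17^5=21
  17^6=12  17^7=20  17^8=18  17^9=7  17^10=4
So 17^10 ≡ 4 (mod 23), giving a = 10.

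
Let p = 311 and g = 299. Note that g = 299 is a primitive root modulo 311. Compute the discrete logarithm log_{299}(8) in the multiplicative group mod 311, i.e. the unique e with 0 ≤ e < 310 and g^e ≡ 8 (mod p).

Baby-step giant-step with m = ceil(sqrt(310)) = 18.
Baby table (299^j mod 311 for j=0..17):
  0:1  1:299  2:144  3:138  4:210  5:279  6:73  7:57
  8:249  9:122  10:91  11:152  12:42  13:118  14:139  15:198
  16:112  17:211
Giant step factor: 299^(-18) ≡ 106 (mod 311).
Scan 8·106^i mod 311 for i = 0, 1, …:
  i=0: 8   i=1: 226   i=2: 9   i=3: 21
  i=4: 49   i=5: 218   i=6: 94   i=7: 12
  i=8: 28   i=9: 169     …   i=14: 18
  i=15: 42
Match at i=15, j=12: e = 15·18 + 12 = 282.

282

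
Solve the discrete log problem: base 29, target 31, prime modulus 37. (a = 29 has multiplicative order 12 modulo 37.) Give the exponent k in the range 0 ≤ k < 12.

Successive powers of 29 modulo 37:
  29^0=1  29^1=29  29^2=27  29^3=6  29^4=26  29^5=14
  29^6=36  29^7=8  29^8=10  29^9=31
So 29^9 ≡ 31 (mod 37), giving k = 9.

9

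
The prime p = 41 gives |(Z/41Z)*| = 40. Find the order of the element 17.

40

The order of 17 must divide p − 1 = 40 = 2^3 · 5.
Divisors: 1, 2, 4, 5, 8, 10, 20, 40.
Check each in increasing order: 17^1 ≡ 17;  17^2 ≡ 2;  17^4 ≡ 4;  17^5 ≡ 27;  17^8 ≡ 16;  17^10 ≡ 32;  17^20 ≡ 40;  17^40 ≡ 1.
Smallest exponent giving 1 is 40.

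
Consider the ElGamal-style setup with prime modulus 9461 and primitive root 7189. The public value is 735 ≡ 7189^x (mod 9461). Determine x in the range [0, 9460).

Baby-step giant-step with m = ceil(sqrt(9460)) = 98.
Baby table (7189^j mod 9461 for j=0..97):
  0:1  1:7189  2:5739  3:7711  4:2380  5:4332  6:6597  7:7301
  8:6722  9:7131  10:5061  11:5984  12:9270  13:8207  14:1327  15:3115
  16:9009  17:5156  18:7747  19:5737  20:2794  21:363  22:7832  23:1837
  24:8098  25:2989  26:1990  27:1078  28:1183  29:8609  30:5700  31:1709
  32:5623  33:6355  34:8387  35:8651  36:4886  37:6222  38:7811  39:2244
  40:1111  41:1895  42:8776  43:4716  44:4561  45:6664  46:6453  47:3334
  48:3413  49:3684  50:2937  51:6602  52:5402  53:7034  54:7842  55:7500
  56:8722  57:4411  58:6868  59:6554  60:926  61:5931  62:6693  63:6792
  64:8928  65:9429  66:6477  67:5572  68:8695  69:8989  70:3291  71:6499
  72:2893  73:2499  74:8333  75:8346  76:7193  77:6112  78:2284  79:4841
  80:4391  81:5003  82:5306  83:7543  84:5636  85:5202  86:7306  87:4823
  88:7443  89:5772  90:8423  91:2547  92:3348  93:9449  94:8342  95:6820
  96:2078  97:9284
Giant step factor: 7189^(-98) ≡ 643 (mod 9461).
Scan 735·643^i mod 9461 for i = 0, 1, …:
  i=0: 735   i=1: 9016   i=2: 7156   i=3: 3262
  i=4: 6585   i=5: 5088   i=6: 7539   i=7: 3545
  i=8: 8795   i=9: 6968     …   i=79: 6396
  i=80: 6554
Match at i=80, j=59: x = 80·98 + 59 = 7899.

7899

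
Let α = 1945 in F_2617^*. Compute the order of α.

2616

The order of 1945 must divide p − 1 = 2616 = 2^3 · 3 · 109.
Divisors: 1, 2, 3, 4, 6, 8, 12, 24, 109, 218, 327, 436, 654, 872, 1308, 2616.
Check each in increasing order: 1945^1 ≡ 1945;  1945^2 ≡ 1460;  1945^3 ≡ 255;  1945^4 ≡ 1362;  1945^6 ≡ 2217;  1945^8 ≡ 2208;  1945^12 ≡ 363;  1945^24 ≡ 919;  1945^109 ≡ 755;  1945^218 ≡ 2136;  1945^327 ≡ 608;  1945^436 ≡ 1065;  1945^654 ≡ 667;  1945^872 ≡ 1064;  1945^1308 ≡ 2616;  1945^2616 ≡ 1.
Smallest exponent giving 1 is 2616.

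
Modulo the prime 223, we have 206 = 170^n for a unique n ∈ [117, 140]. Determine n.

135

Compute 170^117 mod 223 = 13, then multiply by 170 repeatedly:
  170^117=13  170^118=203  170^119=168  170^120=16  170^121=44
  170^122=121  170^123=54  170^124=37  170^125=46  170^126=15
  170^127=97  170^128=211  170^129=190  170^130=188  170^131=71
  170^132=28  170^133=77  170^134=156  170^135=206
Found 206 at exponent 135.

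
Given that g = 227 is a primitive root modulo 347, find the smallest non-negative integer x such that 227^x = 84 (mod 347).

Baby-step giant-step with m = ceil(sqrt(346)) = 19.
Baby table (227^j mod 347 for j=0..18):
  0:1  1:227  2:173  3:60  4:87  5:317  6:130  7:15
  8:282  9:166  10:206  11:264  12:244  13:215  14:225  15:66
  16:61  17:314  18:143
Giant step factor: 227^(-19) ≡ 305 (mod 347).
Scan 84·305^i mod 347 for i = 0, 1, …:
  i=0: 84   i=1: 289   i=2: 7   i=3: 53
  i=4: 203   i=5: 149   i=6: 335   i=7: 157
  i=8: 346   i=9: 42     …   i=16: 252
  i=17: 173
Match at i=17, j=2: x = 17·19 + 2 = 325.

325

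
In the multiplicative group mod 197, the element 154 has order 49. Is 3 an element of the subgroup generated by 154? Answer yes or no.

3 ∈ ⟨154⟩ iff 3^49 ≡ 1 (mod 197), since |⟨154⟩| = 49.
3^49 mod 197 = 183.
Since 183 ≠ 1, 3 does not lie in the subgroup.

no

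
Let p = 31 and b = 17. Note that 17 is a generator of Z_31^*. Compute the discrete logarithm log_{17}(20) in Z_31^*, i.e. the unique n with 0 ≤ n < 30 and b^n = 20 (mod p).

Successive powers of 17 modulo 31:
  17^0=1  17^1=17  17^2=10  17^3=15  17^4=7  17^5=26
  17^6=8  17^7=12  17^8=18  17^9=27  17^10=25  17^11=22
  17^12=2  17^13=3  17^14=20
So 17^14 ≡ 20 (mod 31), giving n = 14.

14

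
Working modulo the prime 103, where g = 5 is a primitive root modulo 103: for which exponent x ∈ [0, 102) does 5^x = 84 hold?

29

Successive powers of 5 modulo 103:
  5^0=1  5^1=5  5^2=25  5^3=22  5^4=7  5^5=35
  5^6=72  5^7=51  5^8=49  5^9=39  5^10=92  5^11=48
  5^12=34  5^13=67  5^14=26  5^15=27  5^16=32  5^17=57
  5^18=79  5^19=86  5^20=18  5^21=90  5^22=38  5^23=87
  5^24=23  5^25=12  5^26=60  5^27=94  5^28=58  5^29=84
So 5^29 ≡ 84 (mod 103), giving x = 29.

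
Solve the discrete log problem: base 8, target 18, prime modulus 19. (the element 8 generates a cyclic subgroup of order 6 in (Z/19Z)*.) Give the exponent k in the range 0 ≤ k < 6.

3

Successive powers of 8 modulo 19:
  8^0=1  8^1=8  8^2=7  8^3=18
So 8^3 ≡ 18 (mod 19), giving k = 3.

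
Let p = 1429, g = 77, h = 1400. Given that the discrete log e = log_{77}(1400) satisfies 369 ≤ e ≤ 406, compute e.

Compute 77^369 mod 1429 = 1090, then multiply by 77 repeatedly:
  77^369=1090  77^370=1048  77^371=672  77^372=300  77^373=236
  77^374=1024  77^375=253  77^376=904  77^377=1016  77^378=1066
  77^379=629  77^380=1276  77^381=1080  77^382=278  77^383=1400
Found 1400 at exponent 383.

383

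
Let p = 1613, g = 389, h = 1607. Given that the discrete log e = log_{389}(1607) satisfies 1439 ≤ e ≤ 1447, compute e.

Compute 389^1439 mod 1613 = 340, then multiply by 389 repeatedly:
  389^1439=340  389^1440=1607
Found 1607 at exponent 1440.

1440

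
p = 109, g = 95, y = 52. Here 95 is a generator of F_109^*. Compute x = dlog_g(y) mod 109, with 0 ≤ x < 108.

Baby-step giant-step with m = ceil(sqrt(108)) = 11.
Baby table (95^j mod 109 for j=0..10):
  0:1  1:95  2:87  3:90  4:48  5:91  6:34  7:69
  8:15  9:8  10:106
Giant step factor: 95^(-11) ≡ 13 (mod 109).
Scan 52·13^i mod 109 for i = 0, 1, …:
  i=0: 52   i=1: 22   i=2: 68   i=3: 12
  i=4: 47   i=5: 66   i=6: 95
Match at i=6, j=1: x = 6·11 + 1 = 67.

67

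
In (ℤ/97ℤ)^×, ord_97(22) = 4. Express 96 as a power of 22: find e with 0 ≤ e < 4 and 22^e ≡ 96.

Successive powers of 22 modulo 97:
  22^0=1  22^1=22  22^2=96
So 22^2 ≡ 96 (mod 97), giving e = 2.

2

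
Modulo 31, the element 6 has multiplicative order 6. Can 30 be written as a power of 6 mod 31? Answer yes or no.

⟨6⟩ has order 6; its elements mod 31 are {1, 5, 6, 25, 26, 30}.
30 is in this set.

yes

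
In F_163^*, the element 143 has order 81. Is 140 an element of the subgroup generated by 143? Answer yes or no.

yes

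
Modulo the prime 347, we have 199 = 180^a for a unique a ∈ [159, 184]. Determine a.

Compute 180^159 mod 347 = 41, then multiply by 180 repeatedly:
  180^159=41  180^160=93  180^161=84  180^162=199
Found 199 at exponent 162.

162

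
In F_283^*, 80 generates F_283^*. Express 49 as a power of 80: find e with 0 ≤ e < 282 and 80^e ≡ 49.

110

Baby-step giant-step with m = ceil(sqrt(282)) = 17.
Baby table (80^j mod 283 for j=0..16):
  0:1  1:80  2:174  3:53  4:278  5:166  6:262  7:18
  8:25  9:19  10:105  11:193  12:158  13:188  14:41  15:167
  16:59
Giant step factor: 80^(-17) ≡ 255 (mod 283).
Scan 49·255^i mod 283 for i = 0, 1, …:
  i=0: 49   i=1: 43   i=2: 211   i=3: 35
  i=4: 152   i=5: 272   i=6: 25
Match at i=6, j=8: e = 6·17 + 8 = 110.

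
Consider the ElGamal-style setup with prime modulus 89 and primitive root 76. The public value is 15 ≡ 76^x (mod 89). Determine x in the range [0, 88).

5

Baby-step giant-step with m = ceil(sqrt(88)) = 10.
Baby table (76^j mod 89 for j=0..9):
  0:1  1:76  2:80  3:28  4:81  5:15  6:72  7:43
  8:64  9:58
Giant step factor: 76^(-10) ≡ 36 (mod 89).
Scan 15·36^i mod 89 for i = 0, 1, …:
  i=0: 15
Match at i=0, j=5: x = 0·10 + 5 = 5.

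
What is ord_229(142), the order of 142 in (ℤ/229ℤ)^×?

228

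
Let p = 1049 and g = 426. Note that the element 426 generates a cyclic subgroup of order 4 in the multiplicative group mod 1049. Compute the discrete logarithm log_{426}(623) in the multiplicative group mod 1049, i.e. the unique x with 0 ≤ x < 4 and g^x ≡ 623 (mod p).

Successive powers of 426 modulo 1049:
  426^0=1  426^1=426  426^2=1048  426^3=623
So 426^3 ≡ 623 (mod 1049), giving x = 3.

3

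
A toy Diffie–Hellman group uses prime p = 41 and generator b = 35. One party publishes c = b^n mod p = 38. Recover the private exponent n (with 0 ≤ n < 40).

15

Successive powers of 35 modulo 41:
  35^0=1  35^1=35  35^2=36  35^3=30  35^4=25  35^5=14
  35^6=39  35^7=12  35^8=10  35^9=22  35^10=32  35^11=13
  35^12=4  35^13=17  35^14=21  35^15=38
So 35^15 ≡ 38 (mod 41), giving n = 15.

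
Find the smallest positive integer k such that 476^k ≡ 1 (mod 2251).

The order of 476 must divide p − 1 = 2250 = 2 · 3^2 · 5^3.
Divisors: 1, 2, 3, 5, 6, 9, 10, 15, 18, 25, 30, 45, 50, 75, 90, 125, 150, 225, 250, 375, 450, 750, 1125, 2250.
Check each in increasing order: 476^1 ≡ 476;  476^2 ≡ 1476;  476^3 ≡ 264;  476^5 ≡ 241;  476^6 ≡ 2166;  476^9 ≡ 70;  476^10 ≡ 1806;  476^15 ≡ 803;  476^18 ≡ 398;  476^25 ≡ 574;  476^30 ≡ 1023;  476^45 ≡ 2105;  476^50 ≡ 830;  476^75 ≡ 1459;  476^90 ≡ 1057;  476^125 ≡ 2183;  476^150 ≡ 1486;  476^225 ≡ 361;  476^250 ≡ 122;  476^375 ≡ 708;  476^450 ≡ 2014;  476^750 ≡ 1542;  476^1125 ≡ 1.
Smallest exponent giving 1 is 1125.

1125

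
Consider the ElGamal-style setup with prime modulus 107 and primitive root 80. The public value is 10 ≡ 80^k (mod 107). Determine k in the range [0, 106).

Baby-step giant-step with m = ceil(sqrt(106)) = 11.
Baby table (80^j mod 107 for j=0..10):
  0:1  1:80  2:87  3:5  4:79  5:7  6:25  7:74
  8:35  9:18  10:49
Giant step factor: 80^(-11) ≡ 96 (mod 107).
Scan 10·96^i mod 107 for i = 0, 1, …:
  i=0: 10   i=1: 104   i=2: 33   i=3: 65
  i=4: 34   i=5: 54   i=6: 48   i=7: 7
Match at i=7, j=5: k = 7·11 + 5 = 82.

82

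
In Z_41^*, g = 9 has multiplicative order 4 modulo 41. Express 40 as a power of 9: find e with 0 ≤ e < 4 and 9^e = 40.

2

Successive powers of 9 modulo 41:
  9^0=1  9^1=9  9^2=40
So 9^2 ≡ 40 (mod 41), giving e = 2.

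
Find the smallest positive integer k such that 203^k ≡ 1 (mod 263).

The order of 203 must divide p − 1 = 262 = 2 · 131.
Divisors: 1, 2, 131, 262.
Check each in increasing order: 203^1 ≡ 203;  203^2 ≡ 181;  203^131 ≡ 1.
Smallest exponent giving 1 is 131.

131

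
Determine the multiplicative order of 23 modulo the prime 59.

58

The order of 23 must divide p − 1 = 58 = 2 · 29.
Divisors: 1, 2, 29, 58.
Check each in increasing order: 23^1 ≡ 23;  23^2 ≡ 57;  23^29 ≡ 58;  23^58 ≡ 1.
Smallest exponent giving 1 is 58.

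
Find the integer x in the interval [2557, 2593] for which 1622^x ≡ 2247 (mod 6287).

Compute 1622^2557 mod 6287 = 6069, then multiply by 1622 repeatedly:
  1622^2557=6069  1622^2558=4763  1622^2559=5150  1622^2560=4164  1622^2561=1770
  1622^2562=4068  1622^2563=3233  1622^2564=568  1622^2565=3394  1622^2566=3943
  1622^2567=1667  1622^2568=464  1622^2569=4455  1622^2570=2247
Found 2247 at exponent 2570.

2570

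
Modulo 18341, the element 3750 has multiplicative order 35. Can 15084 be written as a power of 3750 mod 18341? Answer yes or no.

15084 ∈ ⟨3750⟩ iff 15084^35 ≡ 1 (mod 18341), since |⟨3750⟩| = 35.
15084^35 mod 18341 = 6336.
Since 6336 ≠ 1, 15084 does not lie in the subgroup.

no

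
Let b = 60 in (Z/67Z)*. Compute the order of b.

33

The order of 60 must divide p − 1 = 66 = 2 · 3 · 11.
Divisors: 1, 2, 3, 6, 11, 22, 33, 66.
Check each in increasing order: 60^1 ≡ 60;  60^2 ≡ 49;  60^3 ≡ 59;  60^6 ≡ 64;  60^11 ≡ 37;  60^22 ≡ 29;  60^33 ≡ 1.
Smallest exponent giving 1 is 33.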